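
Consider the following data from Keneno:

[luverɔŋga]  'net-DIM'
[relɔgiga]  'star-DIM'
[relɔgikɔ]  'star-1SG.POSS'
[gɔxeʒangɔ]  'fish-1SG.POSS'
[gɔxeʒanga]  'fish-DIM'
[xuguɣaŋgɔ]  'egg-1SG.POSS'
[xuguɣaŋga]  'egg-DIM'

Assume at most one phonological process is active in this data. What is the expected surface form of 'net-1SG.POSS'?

The 1SG.POSS morpheme has two allomorphs, [-gɔ] and [-kɔ].
The DIM suffix, which begins with [g], is invariant after every stem; so [g] is not altered by any rule here.
So the underlying form is /-kɔ/, and voiceless stops become voiced after a nasal.
After 'net', which ends in a nasal, the suffix surfaces as [-gɔ], giving [luverɔŋgɔ].

[luverɔŋgɔ]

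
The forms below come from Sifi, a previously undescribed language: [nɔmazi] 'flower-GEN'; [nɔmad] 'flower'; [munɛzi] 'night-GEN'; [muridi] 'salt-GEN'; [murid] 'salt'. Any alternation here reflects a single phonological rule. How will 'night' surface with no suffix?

The stem for 'flower' ends in [z] in [nɔmazi] but [d] in [nɔmad].
If /d/ were underlying and a rule turned it into [z] before the GEN suffix, 'salt' would also alternate; but it has [d] in both [muridi] and [murid].
So /z/ is underlying, and a rule of word-final hardening — voiced fricatives become stops word-finally — gives [d].
From [munɛzi] the stem 'night' is /munɛz/; word-finally this yields [munɛd].

[munɛd]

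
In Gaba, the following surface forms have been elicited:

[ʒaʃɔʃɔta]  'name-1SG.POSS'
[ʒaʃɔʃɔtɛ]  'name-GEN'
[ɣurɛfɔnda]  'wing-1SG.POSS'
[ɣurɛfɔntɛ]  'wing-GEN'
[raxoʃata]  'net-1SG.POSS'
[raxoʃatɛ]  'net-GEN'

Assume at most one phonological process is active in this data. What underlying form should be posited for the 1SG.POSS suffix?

/-da/

The 1SG.POSS suffix surfaces as [-da] and [-ta], depending on the final segment of the stem.
By contrast the GEN suffix keeps its initial [t] throughout — that segment must be underlying.
So the underlying form is /-da/, and voiced stops become voiceless after a vowel.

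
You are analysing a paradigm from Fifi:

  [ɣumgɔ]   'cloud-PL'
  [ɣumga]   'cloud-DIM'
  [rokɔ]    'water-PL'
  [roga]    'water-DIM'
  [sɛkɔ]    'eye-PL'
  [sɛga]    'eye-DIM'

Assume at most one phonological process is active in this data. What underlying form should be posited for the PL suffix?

/-kɔ/

The PL suffix surfaces as [-gɔ] and [-kɔ], depending on the final segment of the stem.
The DIM suffix, which begins with [g], is invariant after every stem; so [g] is not altered by any rule here.
So the underlying form is /-kɔ/, and voiceless stops become voiced after a nasal.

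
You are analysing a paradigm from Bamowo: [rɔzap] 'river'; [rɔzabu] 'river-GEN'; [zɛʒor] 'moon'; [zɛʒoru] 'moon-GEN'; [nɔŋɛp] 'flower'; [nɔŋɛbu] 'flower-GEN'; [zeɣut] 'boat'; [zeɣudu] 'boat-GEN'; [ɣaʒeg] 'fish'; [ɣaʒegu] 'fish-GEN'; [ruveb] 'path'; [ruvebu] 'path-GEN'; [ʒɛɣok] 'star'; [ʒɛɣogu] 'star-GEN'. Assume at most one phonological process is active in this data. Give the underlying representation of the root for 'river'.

In [rɔzap] and [rɔzabu] the final segment of 'river' alternates: [p] ~ [b].
But 'path' keeps [b] in both environments ([ruveb], [ruvebu]), so there is no rule changing /b/ to [p] in isolation.
The underlying segment must be /p/; voiceless stops become voiced between vowels, yielding [b] there.

/rɔzap/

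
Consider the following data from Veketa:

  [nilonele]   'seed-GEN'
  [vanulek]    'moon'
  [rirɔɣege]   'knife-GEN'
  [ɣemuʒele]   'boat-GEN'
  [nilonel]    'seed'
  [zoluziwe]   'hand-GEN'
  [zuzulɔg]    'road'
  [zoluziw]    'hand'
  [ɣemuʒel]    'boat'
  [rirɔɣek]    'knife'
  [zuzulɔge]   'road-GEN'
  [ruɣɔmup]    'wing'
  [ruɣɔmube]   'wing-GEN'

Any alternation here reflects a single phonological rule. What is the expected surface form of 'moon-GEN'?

The stem for 'knife' ends in [k] in [rirɔɣek] but [g] in [rirɔɣege].
The stem 'road' ([zuzulɔg], [zuzulɔge]) shows [g] unchanged in both environments, so [g] cannot be basic with [k] derived in isolation.
Therefore /k/ is basic and [g] is derived by intervocalic voicing (voiceless stops become voiced between vowels).
The one attested form of 'moon', [vanulek], shows underlying /vanulek/. Applying the same rule between vowels gives [vanulege].

[vanulege]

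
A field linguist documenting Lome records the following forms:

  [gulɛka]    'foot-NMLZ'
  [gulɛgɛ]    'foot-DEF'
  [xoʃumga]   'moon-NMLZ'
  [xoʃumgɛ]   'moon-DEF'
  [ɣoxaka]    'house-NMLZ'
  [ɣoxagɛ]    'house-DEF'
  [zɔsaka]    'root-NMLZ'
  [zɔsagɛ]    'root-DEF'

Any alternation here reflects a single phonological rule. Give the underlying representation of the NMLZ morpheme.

/-ka/

The NMLZ suffix surfaces as [-ga] and [-ka], depending on the final segment of the stem.
The DEF suffix, which begins with [g], is invariant after every stem; so [g] is not altered by any rule here.
The NMLZ suffix is therefore /-ka/ underlyingly, with post-nasal voicing: voiceless stops become voiced after a nasal.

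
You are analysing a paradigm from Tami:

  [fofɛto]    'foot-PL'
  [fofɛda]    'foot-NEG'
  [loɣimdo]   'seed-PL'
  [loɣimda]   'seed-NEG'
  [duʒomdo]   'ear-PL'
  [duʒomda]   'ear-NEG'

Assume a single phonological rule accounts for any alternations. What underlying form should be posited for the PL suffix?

/-to/

The PL suffix surfaces as [-do] and [-to], depending on the final segment of the stem.
By contrast the NEG suffix keeps its initial [d] throughout — that segment must be underlying.
So the underlying form is /-to/, and voiceless stops become voiced after a nasal.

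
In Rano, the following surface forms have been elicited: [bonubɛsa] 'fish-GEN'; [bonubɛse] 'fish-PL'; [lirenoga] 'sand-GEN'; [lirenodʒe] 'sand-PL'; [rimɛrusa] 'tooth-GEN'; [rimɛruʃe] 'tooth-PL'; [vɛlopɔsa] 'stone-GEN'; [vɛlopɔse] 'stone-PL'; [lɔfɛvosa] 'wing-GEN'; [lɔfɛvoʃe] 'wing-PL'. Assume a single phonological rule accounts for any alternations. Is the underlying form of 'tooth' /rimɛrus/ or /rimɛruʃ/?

In [rimɛrusa] and [rimɛruʃe] the final segment of 'tooth' alternates: [s] ~ [ʃ].
But 'fish' keeps [s] in both environments ([bonubɛsa], [bonubɛse]), so there is no rule changing /s/ to [ʃ] before the PL suffix.
Therefore /ʃ/ is basic and [s] is derived by depalatalization (palato-alveolar /dʒ/ and /ʃ/ become [g] and [s] when no front vowel follows).

/rimɛruʃ/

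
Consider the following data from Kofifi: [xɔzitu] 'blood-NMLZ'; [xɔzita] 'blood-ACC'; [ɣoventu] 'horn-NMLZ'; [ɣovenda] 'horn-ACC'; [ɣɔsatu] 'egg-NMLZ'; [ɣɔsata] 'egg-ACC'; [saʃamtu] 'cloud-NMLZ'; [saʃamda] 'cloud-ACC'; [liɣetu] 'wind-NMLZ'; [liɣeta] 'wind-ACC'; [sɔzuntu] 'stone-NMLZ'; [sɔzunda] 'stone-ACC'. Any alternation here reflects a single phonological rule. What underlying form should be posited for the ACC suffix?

The ACC morpheme has two allomorphs, [-da] and [-ta].
By contrast the NMLZ suffix keeps its initial [t] throughout — that segment must be underlying.
The ACC suffix is therefore /-da/ underlyingly, with post-vocalic devoicing: voiced stops become voiceless after a vowel.

/-da/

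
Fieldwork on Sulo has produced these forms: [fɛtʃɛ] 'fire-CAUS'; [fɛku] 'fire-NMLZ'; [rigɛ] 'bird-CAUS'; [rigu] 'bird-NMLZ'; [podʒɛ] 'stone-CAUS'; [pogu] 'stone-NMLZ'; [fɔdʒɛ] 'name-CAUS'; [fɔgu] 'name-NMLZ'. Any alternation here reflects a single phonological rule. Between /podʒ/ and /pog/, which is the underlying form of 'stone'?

/podʒ/

In [podʒɛ] and [pogu] the final segment of 'stone' alternates: [dʒ] ~ [g].
The stem 'bird' ([rigɛ], [rigu]) shows [g] unchanged in both environments, so [g] cannot be basic with [dʒ] derived before the CAUS suffix.
So /dʒ/ is underlying, and a rule of depalatalization — palato-alveolar /tʃ/ and /dʒ/ become [k] and [g] when no front vowel follows — gives [g].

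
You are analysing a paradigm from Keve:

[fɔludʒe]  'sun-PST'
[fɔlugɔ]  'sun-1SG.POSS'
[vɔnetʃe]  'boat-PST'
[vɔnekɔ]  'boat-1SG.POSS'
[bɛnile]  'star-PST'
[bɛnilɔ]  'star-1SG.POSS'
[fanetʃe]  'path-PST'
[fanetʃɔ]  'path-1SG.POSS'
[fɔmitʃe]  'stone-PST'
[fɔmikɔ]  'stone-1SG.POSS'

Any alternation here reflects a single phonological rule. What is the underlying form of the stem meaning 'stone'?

In [fɔmitʃe] and [fɔmikɔ] the final segment of 'stone' alternates: [tʃ] ~ [k].
But 'path' keeps [tʃ] in both environments ([fanetʃe], [fanetʃɔ]), so there is no rule changing /tʃ/ to [k] before the 1SG.POSS suffix.
Therefore /k/ is basic and [tʃ] is derived by palatalization before a front vowel (/k/ and /g/ become palato-alveolar [tʃ] and [dʒ] before a front vowel).

/fɔmik/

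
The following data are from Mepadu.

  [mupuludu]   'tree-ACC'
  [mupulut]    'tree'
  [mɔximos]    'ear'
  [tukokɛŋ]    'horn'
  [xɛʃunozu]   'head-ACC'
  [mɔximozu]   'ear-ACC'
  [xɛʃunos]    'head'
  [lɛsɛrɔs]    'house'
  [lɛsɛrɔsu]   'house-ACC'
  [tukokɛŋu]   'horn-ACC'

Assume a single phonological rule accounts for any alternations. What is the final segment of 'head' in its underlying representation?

The stem for 'head' ends in [z] in [xɛʃunozu] but [s] in [xɛʃunos].
Compare 'house', with invariant [s] in [lɛsɛrɔsu] and [lɛsɛrɔs]: an analysis with underlying /s/ and a rule producing [z] before the ACC suffix would wrongly predict alternation here too.
The underlying segment must be /z/; voiced obstruents become voiceless word-finally, yielding [s] there.

/z/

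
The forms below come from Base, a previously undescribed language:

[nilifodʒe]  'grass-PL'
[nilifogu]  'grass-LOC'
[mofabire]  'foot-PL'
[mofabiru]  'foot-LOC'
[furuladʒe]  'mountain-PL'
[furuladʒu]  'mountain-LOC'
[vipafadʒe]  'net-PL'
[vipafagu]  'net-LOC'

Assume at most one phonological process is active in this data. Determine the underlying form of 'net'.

/vipafag/

'net' shows [dʒ] ~ [g] at the end of the stem ([vipafadʒe] vs [vipafagu]).
Compare 'mountain', with invariant [dʒ] in [furuladʒe] and [furuladʒu]: an analysis with underlying /dʒ/ and a rule producing [g] before the LOC suffix would wrongly predict alternation here too.
The underlying segment must be /g/; /g/ becomes palato-alveolar [dʒ] before a front vowel, yielding [dʒ] there.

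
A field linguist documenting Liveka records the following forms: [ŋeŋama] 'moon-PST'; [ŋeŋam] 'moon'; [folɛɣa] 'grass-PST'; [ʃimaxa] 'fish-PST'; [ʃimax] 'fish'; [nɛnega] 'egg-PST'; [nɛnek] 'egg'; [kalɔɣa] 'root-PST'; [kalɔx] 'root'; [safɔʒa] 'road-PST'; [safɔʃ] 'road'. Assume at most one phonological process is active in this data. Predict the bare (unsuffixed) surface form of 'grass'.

[folɛx]

The stem for 'root' ends in [ɣ] in [kalɔɣa] but [x] in [kalɔx].
Compare 'fish', with invariant [x] in [ʃimaxa] and [ʃimax]: an analysis with underlying /x/ and a rule producing [ɣ] before the PST suffix would wrongly predict alternation here too.
Therefore /ɣ/ is basic and [x] is derived by word-final obstruent devoicing (voiced obstruents become voiceless word-finally).
The one attested form of 'grass', [folɛɣa], shows underlying /folɛɣ/. Applying the same rule word-finally gives [folɛx].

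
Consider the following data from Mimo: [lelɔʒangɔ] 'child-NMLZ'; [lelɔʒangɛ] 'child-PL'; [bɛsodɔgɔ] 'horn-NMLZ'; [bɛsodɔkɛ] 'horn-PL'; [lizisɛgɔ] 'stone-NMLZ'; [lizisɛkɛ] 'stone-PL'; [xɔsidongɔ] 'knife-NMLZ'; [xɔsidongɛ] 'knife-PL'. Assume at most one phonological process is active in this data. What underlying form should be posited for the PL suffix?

/-kɛ/

The PL suffix surfaces as [-gɛ] and [-kɛ], depending on the final segment of the stem.
The NMLZ suffix, which begins with [g], is invariant after every stem; so [g] is not altered by any rule here.
So the underlying form is /-kɛ/, and voiceless stops become voiced after a nasal.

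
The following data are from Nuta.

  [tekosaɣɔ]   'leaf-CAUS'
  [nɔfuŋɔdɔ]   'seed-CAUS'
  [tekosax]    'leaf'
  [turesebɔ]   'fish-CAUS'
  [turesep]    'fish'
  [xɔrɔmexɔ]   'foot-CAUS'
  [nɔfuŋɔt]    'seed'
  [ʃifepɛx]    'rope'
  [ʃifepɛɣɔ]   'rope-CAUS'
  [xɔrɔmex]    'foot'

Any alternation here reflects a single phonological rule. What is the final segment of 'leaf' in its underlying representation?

The root 'leaf' surfaces as [tekosaɣɔ] and [tekosax], with a stem-final [ɣ] ~ [x] alternation.
If /x/ were underlying and a rule turned it into [ɣ] before the CAUS suffix, 'foot' would also alternate; but it has [x] in both [xɔrɔmexɔ] and [xɔrɔmex].
Therefore /ɣ/ is basic and [x] is derived by word-final obstruent devoicing (voiced obstruents become voiceless word-finally).

/ɣ/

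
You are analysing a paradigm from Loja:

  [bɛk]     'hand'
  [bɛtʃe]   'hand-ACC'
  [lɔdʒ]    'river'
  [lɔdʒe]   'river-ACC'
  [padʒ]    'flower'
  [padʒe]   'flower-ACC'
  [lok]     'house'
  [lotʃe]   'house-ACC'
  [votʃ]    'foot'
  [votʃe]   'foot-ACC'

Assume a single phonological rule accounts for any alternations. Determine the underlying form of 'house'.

/lok/

'house' shows [k] ~ [tʃ] at the end of the stem ([lok] vs [lotʃe]).
But 'foot' keeps [tʃ] in both environments ([votʃ], [votʃe]), so there is no rule changing /tʃ/ to [k] in isolation.
The alternation reflects palatalization before a front vowel: /k/ becomes palato-alveolar [tʃ] before a front vowel. /k/ is underlying.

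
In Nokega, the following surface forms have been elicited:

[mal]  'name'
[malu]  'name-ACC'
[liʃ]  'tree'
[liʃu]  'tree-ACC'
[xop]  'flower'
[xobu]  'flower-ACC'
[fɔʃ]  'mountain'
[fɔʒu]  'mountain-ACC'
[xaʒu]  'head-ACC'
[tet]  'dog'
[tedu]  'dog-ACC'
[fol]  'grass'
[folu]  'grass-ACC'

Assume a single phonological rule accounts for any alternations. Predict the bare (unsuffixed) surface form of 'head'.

In [fɔʃ] and [fɔʒu] the final segment of 'mountain' alternates: [ʃ] ~ [ʒ].
But 'tree' keeps [ʃ] in both environments ([liʃ], [liʃu]), so there is no rule changing /ʃ/ to [ʒ] before the ACC suffix.
Therefore /ʒ/ is basic and [ʃ] is derived by word-final obstruent devoicing (voiced obstruents become voiceless word-finally).
From [xaʒu] the stem 'head' is /xaʒ/; word-finally this yields [xaʃ].

[xaʃ]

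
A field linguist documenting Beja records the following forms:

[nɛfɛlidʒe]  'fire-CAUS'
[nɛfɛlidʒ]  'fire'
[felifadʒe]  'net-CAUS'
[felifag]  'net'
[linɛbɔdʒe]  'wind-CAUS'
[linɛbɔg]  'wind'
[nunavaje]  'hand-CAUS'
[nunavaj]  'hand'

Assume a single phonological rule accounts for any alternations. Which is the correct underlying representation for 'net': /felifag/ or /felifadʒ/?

/felifag/

'net' shows [dʒ] ~ [g] at the end of the stem ([felifadʒe] vs [felifag]).
The stem 'fire' ([nɛfɛlidʒe], [nɛfɛlidʒ]) shows [dʒ] unchanged in both environments, so [dʒ] cannot be basic with [g] derived in isolation.
The underlying segment must be /g/; /g/ becomes palato-alveolar [dʒ] before a front vowel, yielding [dʒ] there.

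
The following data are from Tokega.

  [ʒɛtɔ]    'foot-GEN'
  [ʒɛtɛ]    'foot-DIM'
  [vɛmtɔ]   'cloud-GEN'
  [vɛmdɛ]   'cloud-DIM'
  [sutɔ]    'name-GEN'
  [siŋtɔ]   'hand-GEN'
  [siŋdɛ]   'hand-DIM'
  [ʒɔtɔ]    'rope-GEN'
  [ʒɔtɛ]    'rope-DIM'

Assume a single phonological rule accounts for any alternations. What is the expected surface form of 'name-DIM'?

The DIM suffix surfaces as [-dɛ] and [-tɛ], depending on the final segment of the stem.
By contrast the GEN suffix keeps its initial [t] throughout — that segment must be underlying.
So the underlying form is /-dɛ/, and voiced stops become voiceless after a vowel.
After 'name', which ends in a vowel, the suffix surfaces as [-tɛ], giving [sutɛ].

[sutɛ]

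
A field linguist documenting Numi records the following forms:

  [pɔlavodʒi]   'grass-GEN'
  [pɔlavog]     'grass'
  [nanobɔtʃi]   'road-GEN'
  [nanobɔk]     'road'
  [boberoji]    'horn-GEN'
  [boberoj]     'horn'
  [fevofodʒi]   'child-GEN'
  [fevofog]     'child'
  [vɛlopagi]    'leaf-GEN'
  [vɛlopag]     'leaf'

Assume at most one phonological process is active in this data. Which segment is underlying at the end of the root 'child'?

'child' shows [dʒ] ~ [g] at the end of the stem ([fevofodʒi] vs [fevofog]).
Compare 'leaf', with invariant [g] in [vɛlopagi] and [vɛlopag]: an analysis with underlying /g/ and a rule producing [dʒ] before the GEN suffix would wrongly predict alternation here too.
The alternation reflects depalatalization: palato-alveolar /tʃ/ and /dʒ/ become [k] and [g] when no front vowel follows. /dʒ/ is underlying.

/dʒ/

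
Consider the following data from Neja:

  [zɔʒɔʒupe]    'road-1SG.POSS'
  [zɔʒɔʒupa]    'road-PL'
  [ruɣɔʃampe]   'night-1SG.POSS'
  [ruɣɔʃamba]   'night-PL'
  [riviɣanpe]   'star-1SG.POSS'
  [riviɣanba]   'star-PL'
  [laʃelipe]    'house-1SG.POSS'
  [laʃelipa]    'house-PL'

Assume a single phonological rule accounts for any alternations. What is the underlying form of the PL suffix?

The PL morpheme has two allomorphs, [-ba] and [-pa].
By contrast the 1SG.POSS suffix keeps its initial [p] throughout — that segment must be underlying.
The PL suffix is therefore /-ba/ underlyingly, with post-vocalic devoicing: voiced stops become voiceless after a vowel.

/-ba/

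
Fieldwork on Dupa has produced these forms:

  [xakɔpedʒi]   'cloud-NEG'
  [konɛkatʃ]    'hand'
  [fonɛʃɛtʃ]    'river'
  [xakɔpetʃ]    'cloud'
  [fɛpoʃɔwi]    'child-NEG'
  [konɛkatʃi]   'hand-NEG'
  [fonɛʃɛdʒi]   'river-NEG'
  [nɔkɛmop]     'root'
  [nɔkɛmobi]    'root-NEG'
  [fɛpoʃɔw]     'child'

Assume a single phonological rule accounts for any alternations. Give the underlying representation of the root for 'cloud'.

The root 'cloud' surfaces as [xakɔpedʒi] and [xakɔpetʃ], with a stem-final [dʒ] ~ [tʃ] alternation.
The stem 'hand' ([konɛkatʃi], [konɛkatʃ]) shows [tʃ] unchanged in both environments, so [tʃ] cannot be basic with [dʒ] derived before the NEG suffix.
The underlying segment must be /dʒ/; voiced obstruents become voiceless word-finally, yielding [tʃ] there.

/xakɔpedʒ/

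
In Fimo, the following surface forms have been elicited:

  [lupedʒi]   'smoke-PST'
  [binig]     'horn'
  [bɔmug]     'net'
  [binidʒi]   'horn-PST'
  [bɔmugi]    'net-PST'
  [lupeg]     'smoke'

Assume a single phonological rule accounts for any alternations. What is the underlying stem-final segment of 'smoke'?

'smoke' shows [dʒ] ~ [g] at the end of the stem ([lupedʒi] vs [lupeg]).
Compare 'net', with invariant [g] in [bɔmugi] and [bɔmug]: an analysis with underlying /g/ and a rule producing [dʒ] before the PST suffix would wrongly predict alternation here too.
The alternation reflects depalatalization: palato-alveolar /dʒ/ becomes [g] when no front vowel follows. /dʒ/ is underlying.

/dʒ/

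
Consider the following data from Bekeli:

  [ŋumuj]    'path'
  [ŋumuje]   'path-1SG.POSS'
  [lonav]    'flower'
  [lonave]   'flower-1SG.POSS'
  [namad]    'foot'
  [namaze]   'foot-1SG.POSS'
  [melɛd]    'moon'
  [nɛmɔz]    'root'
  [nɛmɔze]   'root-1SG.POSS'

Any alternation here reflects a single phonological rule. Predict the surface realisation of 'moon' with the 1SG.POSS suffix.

'foot' shows [d] ~ [z] at the end of the stem ([namad] vs [namaze]).
Compare 'root', with invariant [z] in [nɛmɔz] and [nɛmɔze]: an analysis with underlying /z/ and a rule producing [d] in isolation would wrongly predict alternation here too.
The alternation reflects intervocalic spirantization: voiced stops become fricatives between vowels. /d/ is underlying.
The one attested form of 'moon', [melɛd], shows underlying /melɛd/. Applying the same rule between vowels gives [melɛze].

[melɛze]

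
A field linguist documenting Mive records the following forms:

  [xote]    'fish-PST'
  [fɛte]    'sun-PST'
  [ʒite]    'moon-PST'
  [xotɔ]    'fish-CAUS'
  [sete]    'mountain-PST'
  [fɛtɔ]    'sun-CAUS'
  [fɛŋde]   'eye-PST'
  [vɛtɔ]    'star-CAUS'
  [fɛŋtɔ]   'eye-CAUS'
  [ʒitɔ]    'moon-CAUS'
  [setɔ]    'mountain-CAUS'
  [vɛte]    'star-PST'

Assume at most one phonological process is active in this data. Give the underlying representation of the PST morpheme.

The PST suffix surfaces as [-de] and [-te], depending on the final segment of the stem.
The CAUS suffix, which begins with [t], is invariant after every stem; so [t] is not altered by any rule here.
The PST suffix is therefore /-de/ underlyingly, with post-vocalic devoicing: voiced stops become voiceless after a vowel.

/-de/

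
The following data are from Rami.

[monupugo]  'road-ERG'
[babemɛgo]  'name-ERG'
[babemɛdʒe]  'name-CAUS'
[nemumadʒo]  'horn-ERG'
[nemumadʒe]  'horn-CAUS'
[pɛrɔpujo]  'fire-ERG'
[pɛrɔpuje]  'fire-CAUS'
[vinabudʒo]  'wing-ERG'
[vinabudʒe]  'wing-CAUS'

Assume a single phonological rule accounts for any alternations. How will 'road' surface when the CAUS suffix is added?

The root 'name' surfaces as [babemɛgo] and [babemɛdʒe], with a stem-final [g] ~ [dʒ] alternation.
If /dʒ/ were underlying and a rule turned it into [g] before the ERG suffix, 'horn' would also alternate; but it has [dʒ] in both [nemumadʒo] and [nemumadʒe].
The alternation reflects palatalization before a front vowel: /g/ becomes palato-alveolar [dʒ] before a front vowel. /g/ is underlying.
The one attested form of 'road', [monupugo], shows underlying /monupug/. Applying the same rule before a front vowel gives [monupudʒe].

[monupudʒe]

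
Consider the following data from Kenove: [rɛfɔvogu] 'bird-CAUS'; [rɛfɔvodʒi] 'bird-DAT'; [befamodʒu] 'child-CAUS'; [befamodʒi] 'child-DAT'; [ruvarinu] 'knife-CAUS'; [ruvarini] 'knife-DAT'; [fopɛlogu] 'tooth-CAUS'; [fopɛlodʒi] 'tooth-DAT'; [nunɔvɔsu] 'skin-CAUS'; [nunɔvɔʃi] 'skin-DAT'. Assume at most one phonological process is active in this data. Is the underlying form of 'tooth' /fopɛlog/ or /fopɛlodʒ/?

/fopɛlog/

'tooth' shows [g] ~ [dʒ] at the end of the stem ([fopɛlogu] vs [fopɛlodʒi]).
But 'child' keeps [dʒ] in both environments ([befamodʒu], [befamodʒi]), so there is no rule changing /dʒ/ to [g] before the CAUS suffix.
So /g/ is underlying, and a rule of palatalization before a front vowel — /g/ and /s/ become palato-alveolar [dʒ] and [ʃ] before a front vowel — gives [dʒ].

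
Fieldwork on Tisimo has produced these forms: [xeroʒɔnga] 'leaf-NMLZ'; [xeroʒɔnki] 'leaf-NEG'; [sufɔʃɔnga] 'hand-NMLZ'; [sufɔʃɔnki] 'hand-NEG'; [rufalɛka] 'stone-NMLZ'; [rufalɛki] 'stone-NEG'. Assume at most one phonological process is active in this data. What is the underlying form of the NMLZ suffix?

/-ga/

The NMLZ suffix surfaces as [-ga] and [-ka], depending on the final segment of the stem.
By contrast the NEG suffix keeps its initial [k] throughout — that segment must be underlying.
So the underlying form is /-ga/, and voiced stops become voiceless after a vowel.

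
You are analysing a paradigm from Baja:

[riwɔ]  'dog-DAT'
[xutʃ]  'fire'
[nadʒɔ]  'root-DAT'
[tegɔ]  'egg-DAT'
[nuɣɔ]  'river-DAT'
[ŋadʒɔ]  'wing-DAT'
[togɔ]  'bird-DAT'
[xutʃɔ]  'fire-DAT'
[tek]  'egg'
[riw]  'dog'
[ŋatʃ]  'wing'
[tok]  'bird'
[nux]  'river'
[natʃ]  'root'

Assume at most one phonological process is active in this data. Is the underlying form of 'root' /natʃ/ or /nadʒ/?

/nadʒ/

'root' shows [dʒ] ~ [tʃ] at the end of the stem ([nadʒɔ] vs [natʃ]).
But 'fire' keeps [tʃ] in both environments ([xutʃɔ], [xutʃ]), so there is no rule changing /tʃ/ to [dʒ] before the DAT suffix.
Therefore /dʒ/ is basic and [tʃ] is derived by word-final obstruent devoicing (voiced obstruents become voiceless word-finally).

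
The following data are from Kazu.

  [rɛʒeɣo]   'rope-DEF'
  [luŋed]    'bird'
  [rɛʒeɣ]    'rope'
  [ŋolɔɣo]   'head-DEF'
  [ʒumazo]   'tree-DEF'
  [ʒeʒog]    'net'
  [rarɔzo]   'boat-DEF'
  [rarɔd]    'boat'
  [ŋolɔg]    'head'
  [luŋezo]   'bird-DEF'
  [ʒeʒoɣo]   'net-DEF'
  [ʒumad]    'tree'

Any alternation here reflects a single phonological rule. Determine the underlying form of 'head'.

/ŋolɔg/

In [ŋolɔɣo] and [ŋolɔg] the final segment of 'head' alternates: [ɣ] ~ [g].
If /ɣ/ were underlying and a rule turned it into [g] in isolation, 'rope' would also alternate; but it has [ɣ] in both [rɛʒeɣo] and [rɛʒeɣ].
The underlying segment must be /g/; voiced stops become fricatives between vowels, yielding [ɣ] there.
The underlying form of 'head' is therefore /ŋolɔg/.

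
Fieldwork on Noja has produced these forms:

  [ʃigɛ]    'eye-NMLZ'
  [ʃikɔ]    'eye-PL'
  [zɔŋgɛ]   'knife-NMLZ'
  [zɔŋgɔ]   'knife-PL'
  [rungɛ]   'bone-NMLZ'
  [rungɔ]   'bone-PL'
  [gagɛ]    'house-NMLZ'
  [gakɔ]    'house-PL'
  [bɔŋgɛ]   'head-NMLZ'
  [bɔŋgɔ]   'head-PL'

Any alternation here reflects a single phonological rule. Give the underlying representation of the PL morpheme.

/-kɔ/

The PL morpheme has two allomorphs, [-gɔ] and [-kɔ].
By contrast the NMLZ suffix keeps its initial [g] throughout — that segment must be underlying.
The PL suffix is therefore /-kɔ/ underlyingly, with post-nasal voicing: voiceless stops become voiced after a nasal.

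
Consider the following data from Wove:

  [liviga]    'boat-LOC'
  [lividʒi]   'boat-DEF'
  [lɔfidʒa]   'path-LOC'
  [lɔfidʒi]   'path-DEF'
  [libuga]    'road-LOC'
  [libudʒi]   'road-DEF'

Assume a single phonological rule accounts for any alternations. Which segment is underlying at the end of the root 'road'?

In [libuga] and [libudʒi] the final segment of 'road' alternates: [g] ~ [dʒ].
Compare 'path', with invariant [dʒ] in [lɔfidʒa] and [lɔfidʒi]: an analysis with underlying /dʒ/ and a rule producing [g] before the LOC suffix would wrongly predict alternation here too.
The alternation reflects palatalization before a front vowel: /g/ becomes palato-alveolar [dʒ] before a front vowel. /g/ is underlying.

/g/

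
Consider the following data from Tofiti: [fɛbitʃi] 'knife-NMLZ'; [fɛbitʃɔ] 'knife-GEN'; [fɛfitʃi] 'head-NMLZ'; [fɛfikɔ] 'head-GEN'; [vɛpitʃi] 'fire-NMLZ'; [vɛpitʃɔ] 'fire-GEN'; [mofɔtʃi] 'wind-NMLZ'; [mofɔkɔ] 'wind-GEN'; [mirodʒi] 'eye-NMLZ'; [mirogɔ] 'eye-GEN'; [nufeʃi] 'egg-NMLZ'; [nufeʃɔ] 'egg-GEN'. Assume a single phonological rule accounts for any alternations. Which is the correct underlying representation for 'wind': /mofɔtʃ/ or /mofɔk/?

The stem for 'wind' ends in [tʃ] in [mofɔtʃi] but [k] in [mofɔkɔ].
Compare 'fire', with invariant [tʃ] in [vɛpitʃi] and [vɛpitʃɔ]: an analysis with underlying /tʃ/ and a rule producing [k] before the GEN suffix would wrongly predict alternation here too.
The underlying segment must be /k/; /k/ and /g/ become palato-alveolar [tʃ] and [dʒ] before a front vowel, yielding [tʃ] there.

/mofɔk/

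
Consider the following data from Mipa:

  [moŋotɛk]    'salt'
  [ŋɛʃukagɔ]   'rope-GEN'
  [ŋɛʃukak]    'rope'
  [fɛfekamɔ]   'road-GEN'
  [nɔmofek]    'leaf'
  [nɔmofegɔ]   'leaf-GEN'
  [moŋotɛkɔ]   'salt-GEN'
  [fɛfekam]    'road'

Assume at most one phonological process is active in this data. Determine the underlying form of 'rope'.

/ŋɛʃukag/

The stem for 'rope' ends in [k] in [ŋɛʃukak] but [g] in [ŋɛʃukagɔ].
The stem 'salt' ([moŋotɛk], [moŋotɛkɔ]) shows [k] unchanged in both environments, so [k] cannot be basic with [g] derived before the GEN suffix.
Therefore /g/ is basic and [k] is derived by word-final obstruent devoicing (voiced obstruents become voiceless word-finally).
Hence 'rope' is /ŋɛʃukag/ underlyingly.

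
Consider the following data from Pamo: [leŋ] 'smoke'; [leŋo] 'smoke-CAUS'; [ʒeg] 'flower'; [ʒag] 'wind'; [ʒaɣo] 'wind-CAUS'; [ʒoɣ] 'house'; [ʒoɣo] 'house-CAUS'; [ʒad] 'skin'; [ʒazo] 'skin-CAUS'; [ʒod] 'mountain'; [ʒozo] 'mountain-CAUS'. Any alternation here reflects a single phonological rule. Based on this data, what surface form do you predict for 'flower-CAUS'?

[ʒeɣo]

'wind' shows [g] ~ [ɣ] at the end of the stem ([ʒag] vs [ʒaɣo]).
Compare 'house', with invariant [ɣ] in [ʒoɣ] and [ʒoɣo]: an analysis with underlying /ɣ/ and a rule producing [g] in isolation would wrongly predict alternation here too.
Therefore /g/ is basic and [ɣ] is derived by intervocalic spirantization (voiced stops become fricatives between vowels).
The one attested form of 'flower', [ʒeg], shows underlying /ʒeg/. Applying the same rule between vowels gives [ʒeɣo].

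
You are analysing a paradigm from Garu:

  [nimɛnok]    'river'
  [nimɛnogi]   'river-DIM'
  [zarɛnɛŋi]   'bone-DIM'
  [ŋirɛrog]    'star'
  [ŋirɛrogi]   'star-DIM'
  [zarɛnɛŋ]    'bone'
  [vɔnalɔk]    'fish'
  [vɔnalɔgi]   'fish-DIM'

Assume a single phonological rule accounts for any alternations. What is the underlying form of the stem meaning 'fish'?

'fish' shows [g] ~ [k] at the end of the stem ([vɔnalɔgi] vs [vɔnalɔk]).
But 'star' keeps [g] in both environments ([ŋirɛrogi], [ŋirɛrog]), so there is no rule changing /g/ to [k] in isolation.
Therefore /k/ is basic and [g] is derived by intervocalic voicing (voiceless stops become voiced between vowels).
So 'fish' = /vɔnalɔk/.

/vɔnalɔk/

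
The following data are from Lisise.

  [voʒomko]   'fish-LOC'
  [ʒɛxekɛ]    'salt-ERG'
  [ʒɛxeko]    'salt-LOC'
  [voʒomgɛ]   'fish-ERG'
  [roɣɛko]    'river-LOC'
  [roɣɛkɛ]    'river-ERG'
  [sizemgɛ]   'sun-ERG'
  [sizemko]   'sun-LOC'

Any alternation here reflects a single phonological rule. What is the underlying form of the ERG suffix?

/-gɛ/

The ERG suffix surfaces as [-gɛ] and [-kɛ], depending on the final segment of the stem.
The LOC suffix, which begins with [k], is invariant after every stem; so [k] is not altered by any rule here.
So the underlying form is /-gɛ/, and voiced stops become voiceless after a vowel.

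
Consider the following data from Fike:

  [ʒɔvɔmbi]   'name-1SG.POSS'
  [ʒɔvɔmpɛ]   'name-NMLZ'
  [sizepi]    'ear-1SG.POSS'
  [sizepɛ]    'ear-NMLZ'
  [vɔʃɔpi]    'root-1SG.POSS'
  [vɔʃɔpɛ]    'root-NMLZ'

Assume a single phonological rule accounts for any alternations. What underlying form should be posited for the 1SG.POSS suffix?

The 1SG.POSS morpheme has two allomorphs, [-bi] and [-pi].
The NMLZ suffix, which begins with [p], is invariant after every stem; so [p] is not altered by any rule here.
So the underlying form is /-bi/, and voiced stops become voiceless after a vowel.

/-bi/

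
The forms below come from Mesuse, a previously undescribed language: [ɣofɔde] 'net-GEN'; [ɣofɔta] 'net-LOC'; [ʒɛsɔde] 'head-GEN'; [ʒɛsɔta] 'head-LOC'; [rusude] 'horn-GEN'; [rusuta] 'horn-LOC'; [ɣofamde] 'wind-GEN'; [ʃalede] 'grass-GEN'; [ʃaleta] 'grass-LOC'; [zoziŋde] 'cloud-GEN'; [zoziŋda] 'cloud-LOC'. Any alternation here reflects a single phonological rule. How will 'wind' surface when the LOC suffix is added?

The LOC suffix surfaces as [-da] and [-ta], depending on the final segment of the stem.
By contrast the GEN suffix keeps its initial [d] throughout — that segment must be underlying.
The LOC suffix is therefore /-ta/ underlyingly, with post-nasal voicing: voiceless stops become voiced after a nasal.
After 'wind', which ends in a nasal, the suffix surfaces as [-da], giving [ɣofamda].

[ɣofamda]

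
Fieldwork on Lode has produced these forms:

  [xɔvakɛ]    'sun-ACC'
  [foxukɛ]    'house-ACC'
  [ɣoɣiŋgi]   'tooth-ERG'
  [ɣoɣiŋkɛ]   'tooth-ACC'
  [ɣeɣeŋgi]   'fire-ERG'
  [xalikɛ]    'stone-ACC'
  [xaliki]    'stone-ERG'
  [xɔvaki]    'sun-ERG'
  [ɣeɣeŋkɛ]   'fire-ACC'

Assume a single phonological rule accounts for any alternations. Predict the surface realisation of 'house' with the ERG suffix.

[foxuki]

The ERG morpheme has two allomorphs, [-gi] and [-ki].
By contrast the ACC suffix keeps its initial [k] throughout — that segment must be underlying.
The ERG suffix is therefore /-gi/ underlyingly, with post-vocalic devoicing: voiced stops become voiceless after a vowel.
After 'house', which ends in a vowel, the suffix surfaces as [-ki], giving [foxuki].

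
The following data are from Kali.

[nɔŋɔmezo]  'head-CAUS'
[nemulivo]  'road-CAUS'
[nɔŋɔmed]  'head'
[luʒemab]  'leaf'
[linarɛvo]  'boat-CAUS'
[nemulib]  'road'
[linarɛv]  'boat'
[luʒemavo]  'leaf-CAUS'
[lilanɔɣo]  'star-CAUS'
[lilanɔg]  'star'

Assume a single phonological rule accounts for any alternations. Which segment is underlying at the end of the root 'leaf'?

In [luʒemab] and [luʒemavo] the final segment of 'leaf' alternates: [b] ~ [v].
The stem 'boat' ([linarɛv], [linarɛvo]) shows [v] unchanged in both environments, so [v] cannot be basic with [b] derived in isolation.
The alternation reflects intervocalic spirantization: voiced stops become fricatives between vowels. /b/ is underlying.

/b/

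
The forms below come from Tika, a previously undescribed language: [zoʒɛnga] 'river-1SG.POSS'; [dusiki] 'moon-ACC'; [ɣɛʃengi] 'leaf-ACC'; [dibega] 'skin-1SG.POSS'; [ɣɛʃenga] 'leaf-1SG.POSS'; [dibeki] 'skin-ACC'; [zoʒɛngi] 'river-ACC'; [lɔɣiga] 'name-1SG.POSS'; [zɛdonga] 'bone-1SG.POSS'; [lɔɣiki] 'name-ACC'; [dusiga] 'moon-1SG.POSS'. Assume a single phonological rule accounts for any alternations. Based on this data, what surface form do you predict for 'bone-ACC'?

The ACC morpheme has two allomorphs, [-gi] and [-ki].
By contrast the 1SG.POSS suffix keeps its initial [g] throughout — that segment must be underlying.
The ACC suffix is therefore /-ki/ underlyingly, with post-nasal voicing: voiceless stops become voiced after a nasal.
After 'bone', which ends in a nasal, the suffix surfaces as [-gi], giving [zɛdongi].

[zɛdongi]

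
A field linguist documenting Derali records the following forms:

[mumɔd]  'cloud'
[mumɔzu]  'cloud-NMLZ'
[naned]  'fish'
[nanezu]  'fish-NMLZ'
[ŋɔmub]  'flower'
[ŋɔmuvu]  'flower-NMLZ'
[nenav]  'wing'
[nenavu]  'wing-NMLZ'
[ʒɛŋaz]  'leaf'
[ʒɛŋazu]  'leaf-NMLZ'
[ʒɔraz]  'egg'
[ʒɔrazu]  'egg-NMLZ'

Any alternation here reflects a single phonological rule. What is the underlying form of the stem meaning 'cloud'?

The stem for 'cloud' ends in [d] in [mumɔd] but [z] in [mumɔzu].
Compare 'leaf', with invariant [z] in [ʒɛŋaz] and [ʒɛŋazu]: an analysis with underlying /z/ and a rule producing [d] in isolation would wrongly predict alternation here too.
The underlying segment must be /d/; voiced stops become fricatives between vowels, yielding [z] there.
Hence 'cloud' is /mumɔd/ underlyingly.

/mumɔd/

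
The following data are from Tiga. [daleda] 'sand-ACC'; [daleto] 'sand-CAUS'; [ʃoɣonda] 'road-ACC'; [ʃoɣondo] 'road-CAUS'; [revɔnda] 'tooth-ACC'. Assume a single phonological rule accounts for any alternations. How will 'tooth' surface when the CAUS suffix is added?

[revɔndo]

The CAUS morpheme has two allomorphs, [-do] and [-to].
The ACC suffix, which begins with [d], is invariant after every stem; so [d] is not altered by any rule here.
So the underlying form is /-to/, and voiceless stops become voiced after a nasal.
After 'tooth', which ends in a nasal, the suffix surfaces as [-do], giving [revɔndo].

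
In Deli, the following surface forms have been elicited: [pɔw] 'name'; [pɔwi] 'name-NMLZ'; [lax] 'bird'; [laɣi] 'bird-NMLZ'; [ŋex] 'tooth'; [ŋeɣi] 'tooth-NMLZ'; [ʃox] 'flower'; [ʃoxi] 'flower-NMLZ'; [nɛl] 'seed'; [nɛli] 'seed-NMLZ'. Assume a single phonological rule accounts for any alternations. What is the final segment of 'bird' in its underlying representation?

/ɣ/

The stem for 'bird' ends in [x] in [lax] but [ɣ] in [laɣi].
Compare 'flower', with invariant [x] in [ʃox] and [ʃoxi]: an analysis with underlying /x/ and a rule producing [ɣ] before the NMLZ suffix would wrongly predict alternation here too.
So /ɣ/ is underlying, and a rule of word-final obstruent devoicing — voiced obstruents become voiceless word-finally — gives [x].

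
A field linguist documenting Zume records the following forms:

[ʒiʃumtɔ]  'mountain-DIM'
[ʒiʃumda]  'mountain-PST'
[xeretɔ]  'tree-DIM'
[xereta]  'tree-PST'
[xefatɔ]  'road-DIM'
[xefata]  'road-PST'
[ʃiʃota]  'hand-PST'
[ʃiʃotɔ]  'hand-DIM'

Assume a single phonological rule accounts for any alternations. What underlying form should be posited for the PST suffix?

The PST suffix surfaces as [-da] and [-ta], depending on the final segment of the stem.
The DIM suffix, which begins with [t], is invariant after every stem; so [t] is not altered by any rule here.
The PST suffix is therefore /-da/ underlyingly, with post-vocalic devoicing: voiced stops become voiceless after a vowel.

/-da/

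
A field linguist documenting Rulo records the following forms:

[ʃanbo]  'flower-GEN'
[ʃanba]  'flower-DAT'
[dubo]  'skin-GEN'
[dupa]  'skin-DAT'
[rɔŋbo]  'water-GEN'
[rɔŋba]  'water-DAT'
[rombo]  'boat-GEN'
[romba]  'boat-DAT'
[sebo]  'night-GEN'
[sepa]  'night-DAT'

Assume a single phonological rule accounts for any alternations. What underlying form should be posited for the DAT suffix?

The DAT morpheme has two allomorphs, [-ba] and [-pa].
The GEN suffix, which begins with [b], is invariant after every stem; so [b] is not altered by any rule here.
So the underlying form is /-pa/, and voiceless stops become voiced after a nasal.

/-pa/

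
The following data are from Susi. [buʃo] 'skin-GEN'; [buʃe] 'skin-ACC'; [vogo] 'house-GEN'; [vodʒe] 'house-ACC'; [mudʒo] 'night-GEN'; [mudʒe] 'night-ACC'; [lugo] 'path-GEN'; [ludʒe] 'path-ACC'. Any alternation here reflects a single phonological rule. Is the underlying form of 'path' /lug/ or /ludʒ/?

'path' shows [g] ~ [dʒ] at the end of the stem ([lugo] vs [ludʒe]).
Compare 'night', with invariant [dʒ] in [mudʒo] and [mudʒe]: an analysis with underlying /dʒ/ and a rule producing [g] before the GEN suffix would wrongly predict alternation here too.
Therefore /g/ is basic and [dʒ] is derived by palatalization before a front vowel (/g/ becomes palato-alveolar [dʒ] before a front vowel).

/lug/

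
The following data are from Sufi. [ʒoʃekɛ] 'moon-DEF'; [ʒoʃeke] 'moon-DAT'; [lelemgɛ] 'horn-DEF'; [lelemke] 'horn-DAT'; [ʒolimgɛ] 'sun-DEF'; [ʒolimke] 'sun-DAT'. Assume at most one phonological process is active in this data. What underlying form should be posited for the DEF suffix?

/-gɛ/

The DEF suffix surfaces as [-gɛ] and [-kɛ], depending on the final segment of the stem.
The DAT suffix, which begins with [k], is invariant after every stem; so [k] is not altered by any rule here.
So the underlying form is /-gɛ/, and voiced stops become voiceless after a vowel.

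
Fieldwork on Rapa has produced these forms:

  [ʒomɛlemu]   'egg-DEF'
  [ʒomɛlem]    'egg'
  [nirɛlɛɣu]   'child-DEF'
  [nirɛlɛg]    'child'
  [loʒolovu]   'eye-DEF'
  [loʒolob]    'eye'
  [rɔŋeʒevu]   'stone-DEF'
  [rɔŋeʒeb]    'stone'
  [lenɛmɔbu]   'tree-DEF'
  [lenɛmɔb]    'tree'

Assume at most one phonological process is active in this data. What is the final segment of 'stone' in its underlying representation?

/v/

The stem for 'stone' ends in [v] in [rɔŋeʒevu] but [b] in [rɔŋeʒeb].
Compare 'tree', with invariant [b] in [lenɛmɔbu] and [lenɛmɔb]: an analysis with underlying /b/ and a rule producing [v] before the DEF suffix would wrongly predict alternation here too.
Therefore /v/ is basic and [b] is derived by word-final hardening (voiced fricatives become stops word-finally).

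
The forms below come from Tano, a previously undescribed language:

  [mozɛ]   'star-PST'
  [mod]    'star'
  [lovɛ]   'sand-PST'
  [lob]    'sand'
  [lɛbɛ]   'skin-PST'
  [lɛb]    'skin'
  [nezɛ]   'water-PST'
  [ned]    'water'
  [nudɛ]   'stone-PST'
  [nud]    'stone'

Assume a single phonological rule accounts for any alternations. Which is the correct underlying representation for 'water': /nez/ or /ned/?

The root 'water' surfaces as [nezɛ] and [ned], with a stem-final [z] ~ [d] alternation.
If /d/ were underlying and a rule turned it into [z] before the PST suffix, 'stone' would also alternate; but it has [d] in both [nudɛ] and [nud].
The underlying segment must be /z/; voiced fricatives become stops word-finally, yielding [d] there.

/nez/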